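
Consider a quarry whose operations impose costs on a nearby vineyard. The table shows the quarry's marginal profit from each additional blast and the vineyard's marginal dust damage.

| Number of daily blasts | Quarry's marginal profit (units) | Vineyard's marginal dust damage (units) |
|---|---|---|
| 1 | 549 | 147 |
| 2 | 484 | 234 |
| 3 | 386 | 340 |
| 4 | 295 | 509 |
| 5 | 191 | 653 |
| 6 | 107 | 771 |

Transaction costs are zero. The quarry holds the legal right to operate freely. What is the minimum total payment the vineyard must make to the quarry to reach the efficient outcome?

Left alone the quarry would choose level 6 (marginal profit stays positive).
Efficient level: k* = 3 (marginal profit ≥ marginal dust damage through 3).
The vineyard must at least cover the quarry's forgone profit from cutting 6→3: 295 + 191 + 107 = 593.

593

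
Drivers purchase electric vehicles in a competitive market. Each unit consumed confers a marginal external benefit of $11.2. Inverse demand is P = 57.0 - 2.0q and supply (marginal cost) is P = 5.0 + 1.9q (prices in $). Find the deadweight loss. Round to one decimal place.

DWL = $16.1

Market equilibrium (private): 5.0 + 1.9q = 57.0 - 2.0q → q_m = 13.3333.
Social marginal benefit = demand + MEB = 68.2 - 2.0q.
Set SMB = MC: 68.2 - 2.0q = 5.0 + 1.9q → q* = 16.2051.
Between q* and q_m the wedge SMB − MC runs linearly from 0 to MEB(q_m), so the loss is a triangle.
DWL = ½ × 2.8718 × 11.2000 = 16.0821.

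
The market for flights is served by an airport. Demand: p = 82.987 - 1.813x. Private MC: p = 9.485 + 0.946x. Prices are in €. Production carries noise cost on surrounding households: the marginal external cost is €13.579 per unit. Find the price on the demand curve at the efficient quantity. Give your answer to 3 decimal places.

Social marginal cost = private MC + MEC = 23.064 + 0.946x.
Set SMC = demand: 23.064 + 0.946x = 82.987 - 1.813x → x* = 21.7191.
Consumer price on the demand curve at x*: 82.987 − 1.813×21.7191 = 43.6103.

P = €43.610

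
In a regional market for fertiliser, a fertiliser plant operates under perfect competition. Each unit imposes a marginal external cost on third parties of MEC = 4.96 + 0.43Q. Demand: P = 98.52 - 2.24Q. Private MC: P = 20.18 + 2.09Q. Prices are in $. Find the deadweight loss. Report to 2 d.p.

DWL = $17.05

Market equilibrium (private): 20.18 + 2.09Q = 98.52 - 2.24Q → Q_m = 18.0924.
Social marginal cost = private MC + MEC = 25.14 + 2.52Q.
Set SMC = demand: 25.14 + 2.52Q = 98.52 - 2.24Q → Q* = 15.4160.
The welfare-loss triangle has base |Q_m − Q*| and height MEC(Q_m) (the vertical gap between SMC and demand is zero at Q* and MEC at Q_m).
DWL = ½ × 2.6764 × 12.7397 = 17.0483.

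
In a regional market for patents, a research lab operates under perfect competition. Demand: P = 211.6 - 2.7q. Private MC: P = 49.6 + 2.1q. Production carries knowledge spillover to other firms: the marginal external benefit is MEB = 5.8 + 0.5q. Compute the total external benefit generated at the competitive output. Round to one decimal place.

Market equilibrium (private): 49.6 + 2.1q = 211.6 - 2.7q → q_m = 33.7500.
Total external benefit = ∫₀^{q_m} (5.8 + 0.5q) dq = 5.8×33.7500 + ½×0.5×33.7500² = 480.5156.

480.5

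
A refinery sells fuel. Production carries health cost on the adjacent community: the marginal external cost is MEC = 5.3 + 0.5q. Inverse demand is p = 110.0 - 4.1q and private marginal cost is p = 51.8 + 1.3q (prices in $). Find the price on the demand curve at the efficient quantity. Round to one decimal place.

Social marginal cost = private MC + MEC = 57.1 + 1.8q.
Set SMC = demand: 57.1 + 1.8q = 110.0 - 4.1q → q* = 8.9661.
Consumer price on the demand curve at q*: 110.0 − 4.1×8.9661 = 73.2390.

P = $73.2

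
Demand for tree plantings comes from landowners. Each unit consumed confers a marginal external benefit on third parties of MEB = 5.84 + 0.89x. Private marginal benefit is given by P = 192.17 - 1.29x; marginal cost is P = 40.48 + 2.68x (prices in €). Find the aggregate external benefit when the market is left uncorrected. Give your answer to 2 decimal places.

Market equilibrium (private): 40.48 + 2.68x = 192.17 - 1.29x → x_m = 38.2091.
Total external benefit = ∫₀^{x_m} (5.84 + 0.89x) dx = 5.84×38.2091 + ½×0.89×38.2091² = 872.8124.

€872.81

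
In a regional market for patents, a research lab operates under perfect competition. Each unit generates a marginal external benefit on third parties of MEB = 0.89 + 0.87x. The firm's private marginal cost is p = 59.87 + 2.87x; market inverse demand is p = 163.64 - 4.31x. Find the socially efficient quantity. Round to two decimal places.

Social marginal cost = private MC − MEB = 58.98 + 2.00x.
Set SMC = demand: 58.98 + 2.00x = 163.64 - 4.31x → x* = 16.5864.

x* = 16.59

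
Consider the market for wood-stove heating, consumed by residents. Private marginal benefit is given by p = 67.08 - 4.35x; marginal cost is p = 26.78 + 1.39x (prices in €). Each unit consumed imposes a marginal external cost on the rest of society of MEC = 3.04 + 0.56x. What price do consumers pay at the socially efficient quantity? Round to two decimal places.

Social marginal benefit = demand − MEC = 64.04 - 4.91x.
Set SMB = MC: 64.04 - 4.91x = 26.78 + 1.39x → x* = 5.9143.
Consumer price on the demand curve at x*: 67.08 − 4.35×5.9143 = 41.3528.

P = €41.35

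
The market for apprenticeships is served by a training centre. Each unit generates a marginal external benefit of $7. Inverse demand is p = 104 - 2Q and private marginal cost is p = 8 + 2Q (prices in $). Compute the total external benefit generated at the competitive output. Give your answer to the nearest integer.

Market equilibrium (private): 8 + 2Q = 104 - 2Q → Q_m = 24.0000.
Total external benefit = MEB × Q_m = 7 × 24.0000 = 168.0000.

$168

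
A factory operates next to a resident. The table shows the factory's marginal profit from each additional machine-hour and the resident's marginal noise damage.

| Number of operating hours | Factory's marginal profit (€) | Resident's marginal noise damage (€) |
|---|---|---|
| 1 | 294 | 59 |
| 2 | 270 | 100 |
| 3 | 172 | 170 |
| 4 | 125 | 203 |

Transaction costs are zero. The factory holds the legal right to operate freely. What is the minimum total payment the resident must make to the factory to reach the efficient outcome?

Left alone the factory would choose level 4 (marginal profit stays positive).
Efficient level: k* = 3 (marginal profit ≥ marginal noise damage through 3).
The resident must at least cover the factory's forgone profit from cutting 4→3: 125 = 125.

€125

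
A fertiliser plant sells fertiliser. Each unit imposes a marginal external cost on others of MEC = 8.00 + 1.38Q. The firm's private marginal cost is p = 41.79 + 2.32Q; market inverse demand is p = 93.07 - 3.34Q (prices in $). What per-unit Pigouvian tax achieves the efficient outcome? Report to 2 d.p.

Social marginal cost = private MC + MEC = 49.79 + 3.70Q.
Set SMC = demand: 49.79 + 3.70Q = 93.07 - 3.34Q → Q* = 6.1477.
The Pigouvian tax equals MEC at Q*: 8.00 + 1.38×6.1477 = 16.4838.

tax = $16.48 per unit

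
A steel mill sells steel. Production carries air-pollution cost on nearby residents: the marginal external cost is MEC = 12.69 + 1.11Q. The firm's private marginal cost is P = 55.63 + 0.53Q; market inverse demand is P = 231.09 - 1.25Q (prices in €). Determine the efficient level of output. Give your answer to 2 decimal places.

Social marginal cost = private MC + MEC = 68.32 + 1.64Q.
Set SMC = demand: 68.32 + 1.64Q = 231.09 - 1.25Q → Q* = 56.3218.

Q* = 56.32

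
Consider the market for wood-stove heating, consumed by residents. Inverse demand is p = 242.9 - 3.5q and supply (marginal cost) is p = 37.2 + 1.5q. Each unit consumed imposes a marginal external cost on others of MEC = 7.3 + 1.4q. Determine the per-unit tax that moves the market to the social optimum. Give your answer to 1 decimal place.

tax = 50.7 per unit

Social marginal benefit = demand − MEC = 235.6 - 4.9q.
Set SMB = MC: 235.6 - 4.9q = 37.2 + 1.5q → q* = 31.0000.
The Pigouvian tax equals MEC at q*: 7.3 + 1.4×31.0000 = 50.7000.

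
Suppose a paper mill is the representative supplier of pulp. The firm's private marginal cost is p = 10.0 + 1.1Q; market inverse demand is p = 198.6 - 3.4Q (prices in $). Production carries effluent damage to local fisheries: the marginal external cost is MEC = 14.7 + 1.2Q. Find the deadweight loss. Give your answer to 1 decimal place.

DWL = $370.5

Market equilibrium (private): 10.0 + 1.1Q = 198.6 - 3.4Q → Q_m = 41.9111.
Social marginal cost = private MC + MEC = 24.7 + 2.3Q.
Set SMC = demand: 24.7 + 2.3Q = 198.6 - 3.4Q → Q* = 30.5088.
Between Q* and Q_m the wedge SMC − demand runs linearly from 0 to MEC(Q_m), so the loss is a triangle.
DWL = ½ × 11.4023 × 64.9933 = 370.5366.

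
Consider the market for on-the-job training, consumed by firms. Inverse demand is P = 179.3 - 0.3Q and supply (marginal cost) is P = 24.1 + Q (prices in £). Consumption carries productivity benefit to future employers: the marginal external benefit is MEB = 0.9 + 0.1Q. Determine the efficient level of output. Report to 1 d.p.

Q* = 130.1

Social marginal benefit = demand + MEB = 180.2 - 0.2Q.
Set SMB = MC: 180.2 - 0.2Q = 24.1 + Q → Q* = 130.0833.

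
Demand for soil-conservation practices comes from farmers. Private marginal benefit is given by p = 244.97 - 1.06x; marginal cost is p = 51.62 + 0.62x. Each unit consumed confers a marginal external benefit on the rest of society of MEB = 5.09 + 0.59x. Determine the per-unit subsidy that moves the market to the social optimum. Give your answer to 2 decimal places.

subsidy = 112.50 per unit

Social marginal benefit = demand + MEB = 250.06 - 0.47x.
Set SMB = MC: 250.06 - 0.47x = 51.62 + 0.62x → x* = 182.0550.
The Pigouvian subsidy equals MEB at x*: 5.09 + 0.59×182.0550 = 112.5025.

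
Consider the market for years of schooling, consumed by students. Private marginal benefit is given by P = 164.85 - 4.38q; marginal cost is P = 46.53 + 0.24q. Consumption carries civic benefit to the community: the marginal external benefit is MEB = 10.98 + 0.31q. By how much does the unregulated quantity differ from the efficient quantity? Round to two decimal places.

Market equilibrium (private): 46.53 + 0.24q = 164.85 - 4.38q → q_m = 25.6104.
Social marginal benefit = demand + MEB = 175.83 - 4.07q.
Set SMB = MC: 175.83 - 4.07q = 46.53 + 0.24q → q* = 30.0000.
Gap = |25.6104 − 30.0000| = 4.3896.

4.39 units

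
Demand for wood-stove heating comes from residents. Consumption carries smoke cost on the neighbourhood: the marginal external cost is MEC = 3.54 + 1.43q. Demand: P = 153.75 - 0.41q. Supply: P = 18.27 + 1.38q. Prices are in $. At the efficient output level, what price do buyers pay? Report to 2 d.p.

Social marginal benefit = demand − MEC = 150.21 - 1.84q.
Set SMB = MC: 150.21 - 1.84q = 18.27 + 1.38q → q* = 40.9752.
Consumer price on the demand curve at q*: 153.75 − 0.41×40.9752 = 136.9502.

P = $136.95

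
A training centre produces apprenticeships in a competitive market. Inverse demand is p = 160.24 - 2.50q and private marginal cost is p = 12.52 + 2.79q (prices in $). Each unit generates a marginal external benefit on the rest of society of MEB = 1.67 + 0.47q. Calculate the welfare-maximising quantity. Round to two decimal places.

Social marginal cost = private MC − MEB = 10.85 + 2.32q.
Set SMC = demand: 10.85 + 2.32q = 160.24 - 2.50q → q* = 30.9938.

q* = 30.99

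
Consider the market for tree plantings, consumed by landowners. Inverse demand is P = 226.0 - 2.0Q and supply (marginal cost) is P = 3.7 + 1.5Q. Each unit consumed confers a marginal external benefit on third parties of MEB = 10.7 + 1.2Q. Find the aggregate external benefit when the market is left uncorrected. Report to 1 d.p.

Market equilibrium (private): 3.7 + 1.5Q = 226.0 - 2.0Q → Q_m = 63.5143.
Total external benefit = ∫₀^{Q_m} (10.7 + 1.2Q) dQ = 10.7×63.5143 + ½×1.2×63.5143² = 3100.0428.

3100.0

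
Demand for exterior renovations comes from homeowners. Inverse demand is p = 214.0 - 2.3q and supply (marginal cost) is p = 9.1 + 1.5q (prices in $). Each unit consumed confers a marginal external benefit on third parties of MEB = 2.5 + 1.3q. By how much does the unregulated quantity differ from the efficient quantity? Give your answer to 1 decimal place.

29.0 units

Market equilibrium (private): 9.1 + 1.5q = 214.0 - 2.3q → q_m = 53.9211.
Social marginal benefit = demand + MEB = 216.5 - q.
Set SMB = MC: 216.5 - q = 9.1 + 1.5q → q* = 82.9600.
Gap = |53.9211 − 82.9600| = 29.0389.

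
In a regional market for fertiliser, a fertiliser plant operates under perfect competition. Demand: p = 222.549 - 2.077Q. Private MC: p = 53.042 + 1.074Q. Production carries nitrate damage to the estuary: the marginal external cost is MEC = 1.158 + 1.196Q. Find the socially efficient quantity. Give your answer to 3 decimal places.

Q* = 38.728

Social marginal cost = private MC + MEC = 54.200 + 2.270Q.
Set SMC = demand: 54.200 + 2.270Q = 222.549 - 2.077Q → Q* = 38.7276.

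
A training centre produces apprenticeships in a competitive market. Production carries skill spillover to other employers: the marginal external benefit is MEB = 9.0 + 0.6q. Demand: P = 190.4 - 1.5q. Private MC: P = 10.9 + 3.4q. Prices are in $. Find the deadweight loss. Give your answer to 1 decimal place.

DWL = $111.6

Market equilibrium (private): 10.9 + 3.4q = 190.4 - 1.5q → q_m = 36.6327.
Social marginal cost = private MC − MEB = 1.9 + 2.8q.
Set SMC = demand: 1.9 + 2.8q = 190.4 - 1.5q → q* = 43.8372.
The loss is the area between SMC and demand from q* to q_m; with linear curves that's a triangle of height MEB(q_m).
DWL = ½ × 7.2045 × 30.9796 = 111.5963.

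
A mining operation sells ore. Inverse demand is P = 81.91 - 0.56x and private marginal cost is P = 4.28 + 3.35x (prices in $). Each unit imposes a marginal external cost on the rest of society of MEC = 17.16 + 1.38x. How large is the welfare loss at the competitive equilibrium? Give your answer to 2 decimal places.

Market equilibrium (private): 4.28 + 3.35x = 81.91 - 0.56x → x_m = 19.8542.
Social marginal cost = private MC + MEC = 21.44 + 4.73x.
Set SMC = demand: 21.44 + 4.73x = 81.91 - 0.56x → x* = 11.4310.
Between x* and x_m the wedge SMC − demand runs linearly from 0 to MEC(x_m), so the loss is a triangle.
DWL = ½ × 8.4232 × 44.5588 = 187.6638.

DWL = $187.66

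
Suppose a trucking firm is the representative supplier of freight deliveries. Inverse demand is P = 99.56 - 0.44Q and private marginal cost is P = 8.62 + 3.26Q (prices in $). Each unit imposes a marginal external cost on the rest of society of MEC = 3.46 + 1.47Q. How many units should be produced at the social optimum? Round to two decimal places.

Q* = 16.92

Social marginal cost = private MC + MEC = 12.08 + 4.73Q.
Set SMC = demand: 12.08 + 4.73Q = 99.56 - 0.44Q → Q* = 16.9207.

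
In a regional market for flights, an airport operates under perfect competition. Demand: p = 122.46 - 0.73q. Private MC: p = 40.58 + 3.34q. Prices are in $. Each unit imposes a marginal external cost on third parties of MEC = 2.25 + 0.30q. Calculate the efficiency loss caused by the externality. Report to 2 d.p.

DWL = $7.85

Market equilibrium (private): 40.58 + 3.34q = 122.46 - 0.73q → q_m = 20.1179.
Social marginal cost = private MC + MEC = 42.83 + 3.64q.
Set SMC = demand: 42.83 + 3.64q = 122.46 - 0.73q → q* = 18.2220.
The welfare-loss triangle has base |q_m − q*| and height MEC(q_m) (the vertical gap between SMC and demand is zero at q* and MEC at q_m).
DWL = ½ × 1.8959 × 8.2854 = 7.8541.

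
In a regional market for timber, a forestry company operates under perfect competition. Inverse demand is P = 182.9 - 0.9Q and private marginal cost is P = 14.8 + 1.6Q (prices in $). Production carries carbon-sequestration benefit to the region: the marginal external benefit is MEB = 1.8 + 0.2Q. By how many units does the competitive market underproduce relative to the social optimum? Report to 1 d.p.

Market equilibrium (private): 14.8 + 1.6Q = 182.9 - 0.9Q → Q_m = 67.2400.
Social marginal cost = private MC − MEB = 13.0 + 1.4Q.
Set SMC = demand: 13.0 + 1.4Q = 182.9 - 0.9Q → Q* = 73.8696.
Gap = |67.2400 − 73.8696| = 6.6296.

6.6 units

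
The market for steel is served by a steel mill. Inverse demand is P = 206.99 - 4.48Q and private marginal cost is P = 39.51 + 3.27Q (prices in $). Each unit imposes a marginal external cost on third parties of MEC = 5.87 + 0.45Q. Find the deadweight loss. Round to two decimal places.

Market equilibrium (private): 39.51 + 3.27Q = 206.99 - 4.48Q → Q_m = 21.6103.
Social marginal cost = private MC + MEC = 45.38 + 3.72Q.
Set SMC = demand: 45.38 + 3.72Q = 206.99 - 4.48Q → Q* = 19.7085.
The welfare-loss triangle has base |Q_m − Q*| and height MEC(Q_m) (the vertical gap between SMC and demand is zero at Q* and MEC at Q_m).
DWL = ½ × 1.9018 × 15.5946 = 14.8289.

DWL = $14.83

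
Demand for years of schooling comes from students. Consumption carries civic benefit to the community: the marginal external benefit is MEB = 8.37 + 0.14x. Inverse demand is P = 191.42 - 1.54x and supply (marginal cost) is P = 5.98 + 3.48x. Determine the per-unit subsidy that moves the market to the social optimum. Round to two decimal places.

subsidy = 13.93 per unit

Social marginal benefit = demand + MEB = 199.79 - 1.40x.
Set SMB = MC: 199.79 - 1.40x = 5.98 + 3.48x → x* = 39.7152.
The Pigouvian subsidy equals MEB at x*: 8.37 + 0.14×39.7152 = 13.9301.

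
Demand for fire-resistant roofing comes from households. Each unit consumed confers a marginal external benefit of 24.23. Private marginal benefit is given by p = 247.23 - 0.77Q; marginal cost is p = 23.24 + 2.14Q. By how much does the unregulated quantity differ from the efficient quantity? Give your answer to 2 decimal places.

Market equilibrium (private): 23.24 + 2.14Q = 247.23 - 0.77Q → Q_m = 76.9725.
Social marginal benefit = demand + MEB = 271.46 - 0.77Q.
Set SMB = MC: 271.46 - 0.77Q = 23.24 + 2.14Q → Q* = 85.2990.
Gap = |76.9725 − 85.2990| = 8.3265.

8.33 units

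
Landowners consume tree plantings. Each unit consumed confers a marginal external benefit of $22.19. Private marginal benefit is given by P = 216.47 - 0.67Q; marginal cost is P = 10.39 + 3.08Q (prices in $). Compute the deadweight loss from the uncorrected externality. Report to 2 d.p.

Market equilibrium (private): 10.39 + 3.08Q = 216.47 - 0.67Q → Q_m = 54.9547.
Social marginal benefit = demand + MEB = 238.66 - 0.67Q.
Set SMB = MC: 238.66 - 0.67Q = 10.39 + 3.08Q → Q* = 60.8720.
Height of the DWL triangle at Q_m is SMB(Q_m) − MC(Q_m) = MEB(Q_m) = 22.1900.
DWL = ½ × 5.9173 × 22.1900 = 65.6524.

DWL = $65.65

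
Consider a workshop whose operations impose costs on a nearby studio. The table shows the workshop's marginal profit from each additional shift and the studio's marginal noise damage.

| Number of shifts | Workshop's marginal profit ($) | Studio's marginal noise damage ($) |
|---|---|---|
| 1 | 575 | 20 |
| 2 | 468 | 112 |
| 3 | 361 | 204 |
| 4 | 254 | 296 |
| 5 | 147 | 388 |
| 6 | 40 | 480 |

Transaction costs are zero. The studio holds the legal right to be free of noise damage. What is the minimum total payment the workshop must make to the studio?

Efficient level: marginal profit ≥ marginal noise damage through level 3, so k* = 3.
With the studio holding the right, the workshop must at least compensate total damage at k*: 20 + 112 + 204 = 336.

$336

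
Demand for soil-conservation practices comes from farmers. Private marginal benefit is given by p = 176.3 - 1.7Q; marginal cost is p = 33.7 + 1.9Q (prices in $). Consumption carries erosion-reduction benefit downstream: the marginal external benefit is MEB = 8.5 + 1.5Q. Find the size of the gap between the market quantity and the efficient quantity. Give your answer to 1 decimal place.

Market equilibrium (private): 33.7 + 1.9Q = 176.3 - 1.7Q → Q_m = 39.6111.
Social marginal benefit = demand + MEB = 184.8 - 0.2Q.
Set SMB = MC: 184.8 - 0.2Q = 33.7 + 1.9Q → Q* = 71.9524.
Gap = |39.6111 − 71.9524| = 32.3413.

32.3 units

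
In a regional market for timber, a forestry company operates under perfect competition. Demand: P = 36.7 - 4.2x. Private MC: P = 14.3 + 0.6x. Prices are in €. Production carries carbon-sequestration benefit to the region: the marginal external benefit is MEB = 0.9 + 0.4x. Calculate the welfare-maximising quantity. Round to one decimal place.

x* = 5.3

Social marginal cost = private MC − MEB = 13.4 + 0.2x.
Set SMC = demand: 13.4 + 0.2x = 36.7 - 4.2x → x* = 5.2955.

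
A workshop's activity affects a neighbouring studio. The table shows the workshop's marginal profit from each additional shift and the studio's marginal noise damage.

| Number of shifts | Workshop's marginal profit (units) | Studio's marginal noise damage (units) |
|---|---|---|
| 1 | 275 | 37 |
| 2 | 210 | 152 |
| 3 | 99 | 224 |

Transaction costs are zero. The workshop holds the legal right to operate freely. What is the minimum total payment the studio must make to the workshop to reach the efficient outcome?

99

Left alone the workshop would choose level 3 (marginal profit stays positive).
Efficient level: k* = 2 (marginal profit ≥ marginal noise damage through 2).
The studio must at least cover the workshop's forgone profit from cutting 3→2: 99 = 99.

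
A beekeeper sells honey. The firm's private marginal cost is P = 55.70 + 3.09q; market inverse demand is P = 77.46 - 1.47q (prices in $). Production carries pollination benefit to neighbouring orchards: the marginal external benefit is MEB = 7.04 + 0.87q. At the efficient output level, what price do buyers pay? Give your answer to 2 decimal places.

Social marginal cost = private MC − MEB = 48.66 + 2.22q.
Set SMC = demand: 48.66 + 2.22q = 77.46 - 1.47q → q* = 7.8049.
Consumer price on the demand curve at q*: 77.46 − 1.47×7.8049 = 65.9868.

P = $65.99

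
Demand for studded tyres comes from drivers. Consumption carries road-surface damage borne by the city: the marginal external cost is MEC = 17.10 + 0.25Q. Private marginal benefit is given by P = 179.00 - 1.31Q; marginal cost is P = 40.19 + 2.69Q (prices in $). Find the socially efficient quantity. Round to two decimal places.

Q* = 28.64

Social marginal benefit = demand − MEC = 161.90 - 1.56Q.
Set SMB = MC: 161.90 - 1.56Q = 40.19 + 2.69Q → Q* = 28.6376.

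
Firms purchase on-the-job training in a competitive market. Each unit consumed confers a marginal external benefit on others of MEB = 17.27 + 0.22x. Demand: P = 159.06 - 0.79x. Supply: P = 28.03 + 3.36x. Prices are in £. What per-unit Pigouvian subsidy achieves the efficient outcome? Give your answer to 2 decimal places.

Social marginal benefit = demand + MEB = 176.33 - 0.57x.
Set SMB = MC: 176.33 - 0.57x = 28.03 + 3.36x → x* = 37.7354.
The Pigouvian subsidy equals MEB at x*: 17.27 + 0.22×37.7354 = 25.5718.

subsidy = £25.57 per unit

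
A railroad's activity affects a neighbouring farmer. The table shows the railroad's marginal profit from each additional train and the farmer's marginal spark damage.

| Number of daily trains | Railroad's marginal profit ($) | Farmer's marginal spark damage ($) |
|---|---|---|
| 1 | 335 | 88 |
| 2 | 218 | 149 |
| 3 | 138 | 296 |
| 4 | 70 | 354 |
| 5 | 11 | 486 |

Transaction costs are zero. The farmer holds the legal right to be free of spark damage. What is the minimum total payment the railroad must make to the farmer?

Efficient level: marginal profit ≥ marginal spark damage through level 2, so k* = 2.
With the farmer holding the right, the railroad must at least compensate total damage at k*: 88 + 149 = 237.

$237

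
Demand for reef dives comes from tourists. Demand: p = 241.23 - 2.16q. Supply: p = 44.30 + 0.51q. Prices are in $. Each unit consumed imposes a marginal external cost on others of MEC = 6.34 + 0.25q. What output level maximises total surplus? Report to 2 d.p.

q* = 65.27

Social marginal benefit = demand − MEC = 234.89 - 2.41q.
Set SMB = MC: 234.89 - 2.41q = 44.30 + 0.51q → q* = 65.2705.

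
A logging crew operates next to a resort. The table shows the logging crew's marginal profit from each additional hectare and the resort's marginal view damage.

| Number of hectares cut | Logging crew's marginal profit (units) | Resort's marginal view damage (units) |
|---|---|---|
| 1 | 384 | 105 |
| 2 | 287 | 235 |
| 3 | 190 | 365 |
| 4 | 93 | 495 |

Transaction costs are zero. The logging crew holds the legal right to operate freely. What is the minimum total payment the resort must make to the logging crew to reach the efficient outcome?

Left alone the logging crew would choose level 4 (marginal profit stays positive).
Efficient level: k* = 2 (marginal profit ≥ marginal view damage through 2).
The resort must at least cover the logging crew's forgone profit from cutting 4→2: 190 + 93 = 283.

283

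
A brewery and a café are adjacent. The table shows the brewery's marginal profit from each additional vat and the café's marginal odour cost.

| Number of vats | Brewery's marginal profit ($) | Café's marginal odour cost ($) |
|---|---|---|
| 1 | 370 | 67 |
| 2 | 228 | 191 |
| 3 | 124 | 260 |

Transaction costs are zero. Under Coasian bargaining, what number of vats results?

2

Bargaining reaches the level where marginal profit last exceeds marginal odour cost.
That holds through level 2 (228 ≥ 191) but not at 3 (124 < 260).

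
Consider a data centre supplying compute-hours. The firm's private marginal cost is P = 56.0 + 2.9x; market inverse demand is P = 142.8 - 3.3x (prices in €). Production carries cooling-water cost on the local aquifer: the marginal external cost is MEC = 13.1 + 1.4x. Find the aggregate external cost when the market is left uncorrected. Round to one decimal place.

€320.6

Market equilibrium (private): 56.0 + 2.9x = 142.8 - 3.3x → x_m = 14.0000.
Total external cost = ∫₀^{x_m} (13.1 + 1.4x) dx = 13.1×14.0000 + ½×1.4×14.0000² = 320.6000.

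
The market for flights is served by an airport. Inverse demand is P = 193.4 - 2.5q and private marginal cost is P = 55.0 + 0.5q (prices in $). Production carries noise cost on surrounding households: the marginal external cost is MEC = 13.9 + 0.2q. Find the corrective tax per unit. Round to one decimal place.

tax = $21.7 per unit

Social marginal cost = private MC + MEC = 68.9 + 0.7q.
Set SMC = demand: 68.9 + 0.7q = 193.4 - 2.5q → q* = 38.9063.
The Pigouvian tax equals MEC at q*: 13.9 + 0.2×38.9063 = 21.6813.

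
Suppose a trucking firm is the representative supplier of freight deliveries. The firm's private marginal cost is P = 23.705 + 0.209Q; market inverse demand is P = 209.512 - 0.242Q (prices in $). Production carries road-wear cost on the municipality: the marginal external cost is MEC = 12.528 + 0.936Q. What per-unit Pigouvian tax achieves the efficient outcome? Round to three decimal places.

tax = $129.463 per unit

Social marginal cost = private MC + MEC = 36.233 + 1.145Q.
Set SMC = demand: 36.233 + 1.145Q = 209.512 - 0.242Q → Q* = 124.9308.
The Pigouvian tax equals MEC at Q*: 12.528 + 0.936×124.9308 = 129.4632.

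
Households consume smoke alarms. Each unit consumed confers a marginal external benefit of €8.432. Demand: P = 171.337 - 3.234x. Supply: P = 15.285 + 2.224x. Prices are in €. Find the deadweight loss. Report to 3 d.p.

Market equilibrium (private): 15.285 + 2.224x = 171.337 - 3.234x → x_m = 28.5914.
Social marginal benefit = demand + MEB = 179.769 - 3.234x.
Set SMB = MC: 179.769 - 3.234x = 15.285 + 2.224x → x* = 30.1363.
Between x* and x_m the wedge SMB − MC runs linearly from 0 to MEB(x_m), so the loss is a triangle.
DWL = ½ × 1.5449 × 8.4320 = 6.5133.

DWL = €6.513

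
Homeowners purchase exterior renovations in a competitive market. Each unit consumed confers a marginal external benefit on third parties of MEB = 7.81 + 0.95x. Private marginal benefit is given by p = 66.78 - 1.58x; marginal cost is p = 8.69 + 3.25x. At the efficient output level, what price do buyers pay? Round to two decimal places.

P = 39.94

Social marginal benefit = demand + MEB = 74.59 - 0.63x.
Set SMB = MC: 74.59 - 0.63x = 8.69 + 3.25x → x* = 16.9845.
Consumer price on the demand curve at x*: 66.78 − 1.58×16.9845 = 39.9445.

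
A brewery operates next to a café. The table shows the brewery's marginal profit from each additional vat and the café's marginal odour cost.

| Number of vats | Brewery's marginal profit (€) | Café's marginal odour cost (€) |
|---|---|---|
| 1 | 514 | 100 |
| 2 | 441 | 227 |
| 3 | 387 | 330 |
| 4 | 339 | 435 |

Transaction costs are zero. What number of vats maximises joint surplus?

Bargaining reaches the level where marginal profit last exceeds marginal odour cost.
That holds through level 3 (387 ≥ 330) but not at 4 (339 < 435).

3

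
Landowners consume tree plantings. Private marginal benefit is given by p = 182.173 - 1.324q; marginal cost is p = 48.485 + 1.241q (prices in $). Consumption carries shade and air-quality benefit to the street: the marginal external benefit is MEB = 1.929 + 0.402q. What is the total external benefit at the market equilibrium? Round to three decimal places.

$646.557

Market equilibrium (private): 48.485 + 1.241q = 182.173 - 1.324q → q_m = 52.1201.
Total external benefit = ∫₀^{q_m} (1.929 + 0.402q) dq = 1.929×52.1201 + ½×0.402×52.1201² = 646.5571.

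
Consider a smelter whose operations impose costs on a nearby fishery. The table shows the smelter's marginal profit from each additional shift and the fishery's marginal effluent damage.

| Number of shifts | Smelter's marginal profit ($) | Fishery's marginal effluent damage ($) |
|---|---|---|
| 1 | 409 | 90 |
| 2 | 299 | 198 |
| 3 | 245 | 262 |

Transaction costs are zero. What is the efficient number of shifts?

Bargaining reaches the level where marginal profit last exceeds marginal effluent damage.
That holds through level 2 (299 ≥ 198) but not at 3 (245 < 262).

2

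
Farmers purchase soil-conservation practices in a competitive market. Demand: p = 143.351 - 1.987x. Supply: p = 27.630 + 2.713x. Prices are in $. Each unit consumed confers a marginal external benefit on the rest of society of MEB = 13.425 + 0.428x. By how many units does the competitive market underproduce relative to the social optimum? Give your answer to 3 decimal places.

5.609 units

Market equilibrium (private): 27.630 + 2.713x = 143.351 - 1.987x → x_m = 24.6215.
Social marginal benefit = demand + MEB = 156.776 - 1.559x.
Set SMB = MC: 156.776 - 1.559x = 27.630 + 2.713x → x* = 30.2308.
Gap = |24.6215 − 30.2308| = 5.6093.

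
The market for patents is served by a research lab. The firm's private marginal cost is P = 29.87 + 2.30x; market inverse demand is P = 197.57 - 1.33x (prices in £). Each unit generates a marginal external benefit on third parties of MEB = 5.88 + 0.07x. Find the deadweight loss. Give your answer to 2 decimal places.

Market equilibrium (private): 29.87 + 2.30x = 197.57 - 1.33x → x_m = 46.1983.
Social marginal cost = private MC − MEB = 23.99 + 2.23x.
Set SMC = demand: 23.99 + 2.23x = 197.57 - 1.33x → x* = 48.7584.
Between x* and x_m the wedge demand − SMC runs linearly from 0 to MEB(x_m), so the loss is a triangle.
DWL = ½ × 2.5601 × 9.1139 = 11.6662.

DWL = £11.67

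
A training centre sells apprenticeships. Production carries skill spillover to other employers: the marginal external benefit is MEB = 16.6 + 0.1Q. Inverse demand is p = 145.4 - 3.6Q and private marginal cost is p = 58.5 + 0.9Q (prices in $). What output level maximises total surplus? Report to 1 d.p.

Q* = 23.5

Social marginal cost = private MC − MEB = 41.9 + 0.8Q.
Set SMC = demand: 41.9 + 0.8Q = 145.4 - 3.6Q → Q* = 23.5227.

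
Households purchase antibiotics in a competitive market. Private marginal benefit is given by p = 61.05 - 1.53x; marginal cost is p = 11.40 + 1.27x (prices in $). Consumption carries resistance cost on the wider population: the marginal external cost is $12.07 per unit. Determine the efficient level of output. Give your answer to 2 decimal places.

Social marginal benefit = demand − MEC = 48.98 - 1.53x.
Set SMB = MC: 48.98 - 1.53x = 11.40 + 1.27x → x* = 13.4214.

x* = 13.42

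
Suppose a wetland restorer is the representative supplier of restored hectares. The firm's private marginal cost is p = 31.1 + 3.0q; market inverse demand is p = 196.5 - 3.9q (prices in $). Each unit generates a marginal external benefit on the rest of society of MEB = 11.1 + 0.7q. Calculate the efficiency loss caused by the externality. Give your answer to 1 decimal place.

Market equilibrium (private): 31.1 + 3.0q = 196.5 - 3.9q → q_m = 23.9710.
Social marginal cost = private MC − MEB = 20.0 + 2.3q.
Set SMC = demand: 20.0 + 2.3q = 196.5 - 3.9q → q* = 28.4677.
The welfare-loss triangle has base |q_m − q*| and height MEB(q_m) (the vertical gap between SMC and demand is zero at q* and MEB at q_m).
DWL = ½ × 4.4967 × 27.8797 = 62.6833.

DWL = $62.7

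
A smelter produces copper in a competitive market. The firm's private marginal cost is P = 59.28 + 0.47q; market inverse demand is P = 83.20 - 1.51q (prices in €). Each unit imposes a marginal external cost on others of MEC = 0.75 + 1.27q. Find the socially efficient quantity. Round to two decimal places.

Social marginal cost = private MC + MEC = 60.03 + 1.74q.
Set SMC = demand: 60.03 + 1.74q = 83.20 - 1.51q → q* = 7.1292.

q* = 7.13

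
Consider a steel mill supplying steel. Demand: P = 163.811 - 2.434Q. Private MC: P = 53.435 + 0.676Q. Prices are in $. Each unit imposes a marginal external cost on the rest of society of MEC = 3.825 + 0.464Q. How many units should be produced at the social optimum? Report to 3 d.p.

Social marginal cost = private MC + MEC = 57.260 + 1.140Q.
Set SMC = demand: 57.260 + 1.140Q = 163.811 - 2.434Q → Q* = 29.8128.

Q* = 29.813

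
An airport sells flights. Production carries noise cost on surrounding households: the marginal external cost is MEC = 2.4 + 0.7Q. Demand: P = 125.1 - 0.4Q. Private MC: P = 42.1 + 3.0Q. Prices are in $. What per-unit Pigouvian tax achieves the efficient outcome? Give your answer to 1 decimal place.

tax = $16.2 per unit

Social marginal cost = private MC + MEC = 44.5 + 3.7Q.
Set SMC = demand: 44.5 + 3.7Q = 125.1 - 0.4Q → Q* = 19.6585.
The Pigouvian tax equals MEC at Q*: 2.4 + 0.7×19.6585 = 16.1610.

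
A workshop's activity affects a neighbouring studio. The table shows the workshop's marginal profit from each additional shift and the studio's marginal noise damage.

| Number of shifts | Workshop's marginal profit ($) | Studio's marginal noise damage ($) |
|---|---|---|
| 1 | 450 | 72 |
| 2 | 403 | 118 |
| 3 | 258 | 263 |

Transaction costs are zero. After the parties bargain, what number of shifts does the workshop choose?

Bargaining reaches the level where marginal profit last exceeds marginal noise damage.
That holds through level 2 (403 ≥ 118) but not at 3 (258 < 263).

2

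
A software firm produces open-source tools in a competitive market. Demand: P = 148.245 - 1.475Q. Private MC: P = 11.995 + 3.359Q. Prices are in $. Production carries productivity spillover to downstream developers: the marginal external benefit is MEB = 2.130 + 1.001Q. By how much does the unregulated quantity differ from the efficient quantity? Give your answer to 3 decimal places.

Market equilibrium (private): 11.995 + 3.359Q = 148.245 - 1.475Q → Q_m = 28.1858.
Social marginal cost = private MC − MEB = 9.865 + 2.358Q.
Set SMC = demand: 9.865 + 2.358Q = 148.245 - 1.475Q → Q* = 36.1023.
Gap = |28.1858 − 36.1023| = 7.9165.

7.917 units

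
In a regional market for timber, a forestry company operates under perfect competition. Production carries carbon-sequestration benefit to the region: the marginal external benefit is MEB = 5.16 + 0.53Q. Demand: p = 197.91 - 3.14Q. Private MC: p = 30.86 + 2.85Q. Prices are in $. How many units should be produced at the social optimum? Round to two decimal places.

Q* = 31.54

Social marginal cost = private MC − MEB = 25.70 + 2.32Q.
Set SMC = demand: 25.70 + 2.32Q = 197.91 - 3.14Q → Q* = 31.5403.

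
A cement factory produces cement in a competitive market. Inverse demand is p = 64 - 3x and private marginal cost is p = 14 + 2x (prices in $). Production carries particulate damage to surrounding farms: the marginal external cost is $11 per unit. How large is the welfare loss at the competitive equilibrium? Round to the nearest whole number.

Market equilibrium (private): 14 + 2x = 64 - 3x → x_m = 10.0000.
Social marginal cost = private MC + MEC = 25 + 2x.
Set SMC = demand: 25 + 2x = 64 - 3x → x* = 7.8000.
Height of the DWL triangle at x_m is SMC(x_m) − demand(x_m) = MEC(x_m) = 11.0000.
DWL = ½ × 2.2000 × 11.0000 = 12.1000.

DWL = $12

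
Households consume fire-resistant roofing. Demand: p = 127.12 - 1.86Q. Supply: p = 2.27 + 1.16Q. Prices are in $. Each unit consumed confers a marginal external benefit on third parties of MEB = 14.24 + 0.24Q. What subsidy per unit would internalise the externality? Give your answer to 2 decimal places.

subsidy = $26.25 per unit

Social marginal benefit = demand + MEB = 141.36 - 1.62Q.
Set SMB = MC: 141.36 - 1.62Q = 2.27 + 1.16Q → Q* = 50.0324.
The Pigouvian subsidy equals MEB at Q*: 14.24 + 0.24×50.0324 = 26.2478.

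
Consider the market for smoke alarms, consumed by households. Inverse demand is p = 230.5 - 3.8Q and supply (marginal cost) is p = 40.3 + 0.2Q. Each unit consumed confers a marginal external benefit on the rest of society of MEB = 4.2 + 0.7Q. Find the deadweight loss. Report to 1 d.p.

Market equilibrium (private): 40.3 + 0.2Q = 230.5 - 3.8Q → Q_m = 47.5500.
Social marginal benefit = demand + MEB = 234.7 - 3.1Q.
Set SMB = MC: 234.7 - 3.1Q = 40.3 + 0.2Q → Q* = 58.9091.
Between Q* and Q_m the wedge SMB − MC runs linearly from 0 to MEB(Q_m), so the loss is a triangle.
DWL = ½ × 11.3591 × 37.4850 = 212.8979.

DWL = 212.9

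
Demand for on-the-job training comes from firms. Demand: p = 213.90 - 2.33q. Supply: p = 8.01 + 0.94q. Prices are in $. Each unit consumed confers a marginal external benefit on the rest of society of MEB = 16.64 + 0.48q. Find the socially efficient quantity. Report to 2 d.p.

q* = 79.76

Social marginal benefit = demand + MEB = 230.54 - 1.85q.
Set SMB = MC: 230.54 - 1.85q = 8.01 + 0.94q → q* = 79.7599.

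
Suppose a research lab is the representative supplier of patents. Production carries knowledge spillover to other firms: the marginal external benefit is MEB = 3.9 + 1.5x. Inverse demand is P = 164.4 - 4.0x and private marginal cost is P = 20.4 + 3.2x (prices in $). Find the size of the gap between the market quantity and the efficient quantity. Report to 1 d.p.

5.9 units

Market equilibrium (private): 20.4 + 3.2x = 164.4 - 4.0x → x_m = 20.0000.
Social marginal cost = private MC − MEB = 16.5 + 1.7x.
Set SMC = demand: 16.5 + 1.7x = 164.4 - 4.0x → x* = 25.9474.
Gap = |20.0000 − 25.9474| = 5.9474.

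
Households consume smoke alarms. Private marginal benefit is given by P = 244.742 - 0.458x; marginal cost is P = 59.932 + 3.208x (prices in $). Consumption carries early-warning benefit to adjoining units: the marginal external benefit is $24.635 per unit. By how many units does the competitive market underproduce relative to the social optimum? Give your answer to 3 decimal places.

Market equilibrium (private): 59.932 + 3.208x = 244.742 - 0.458x → x_m = 50.4119.
Social marginal benefit = demand + MEB = 269.377 - 0.458x.
Set SMB = MC: 269.377 - 0.458x = 59.932 + 3.208x → x* = 57.1318.
Gap = |50.4119 − 57.1318| = 6.7199.

6.720 units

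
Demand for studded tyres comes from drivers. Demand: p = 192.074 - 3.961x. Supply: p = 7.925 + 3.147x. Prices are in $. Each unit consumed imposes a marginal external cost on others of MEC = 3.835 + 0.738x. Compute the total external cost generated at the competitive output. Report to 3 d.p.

Market equilibrium (private): 7.925 + 3.147x = 192.074 - 3.961x → x_m = 25.9073.
Total external cost = ∫₀^{x_m} (3.835 + 0.738x) dx = 3.835×25.9073 + ½×0.738×25.9073² = 347.0229.

$347.023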